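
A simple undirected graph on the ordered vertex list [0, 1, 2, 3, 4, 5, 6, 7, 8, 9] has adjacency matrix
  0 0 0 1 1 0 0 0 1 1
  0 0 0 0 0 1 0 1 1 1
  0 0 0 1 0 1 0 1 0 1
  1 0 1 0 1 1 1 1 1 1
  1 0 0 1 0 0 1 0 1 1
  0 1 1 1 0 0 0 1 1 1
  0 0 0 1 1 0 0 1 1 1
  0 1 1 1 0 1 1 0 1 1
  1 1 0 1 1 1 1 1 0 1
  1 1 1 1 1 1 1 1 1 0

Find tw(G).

A width-4 tree decomposition is:
Bags: B1 = {3, 5, 7, 8, 9}  B2 = {3, 6, 7, 8, 9}  B3 = {2, 3, 5, 7, 9}  B4 = {1, 5, 7, 8, 9}  B5 = {3, 4, 6, 8, 9}  B6 = {0, 3, 4, 8, 9}
Tree: B1–B2, B1–B3, B1–B4, B2–B5, B5–B6
Every bag has size at most 5, so the width is 5 − 1 = 4 and tw(G) ≤ 4. For the lower bound, the 5 vertices {1, 5, 7, 8, 9} are pairwise adjacent, and any tree decomposition puts a clique entirely inside one bag — forcing width ≥ 4. Therefore the treewidth is 4.

4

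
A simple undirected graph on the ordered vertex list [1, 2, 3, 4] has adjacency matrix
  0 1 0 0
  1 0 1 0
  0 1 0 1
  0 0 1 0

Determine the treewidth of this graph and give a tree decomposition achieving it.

Each bag holds 2 vertices, so the decomposition has width 1, which upper-bounds the treewidth. G has an edge, so its treewidth is at least 1. Hence tw(G) = 1 exactly.

Treewidth 1.
Bags: B1 = {2, 3}  B2 = {3, 4}  B3 = {1, 2}
Tree: B1–B2, B1–B3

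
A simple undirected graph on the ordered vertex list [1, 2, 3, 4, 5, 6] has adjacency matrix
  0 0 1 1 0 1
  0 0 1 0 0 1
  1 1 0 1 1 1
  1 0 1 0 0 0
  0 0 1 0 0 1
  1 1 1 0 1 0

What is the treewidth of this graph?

A width-2 tree decomposition is:
Bags: B1 = {3, 5, 6}  B2 = {2, 3, 6}  B3 = {1, 3, 6}  B4 = {1, 3, 4}
Tree: B1–B2, B1–B3, B3–B4
Every bag has size at most 3, so the width is 3 − 1 = 2 and tw(G) ≤ 2. For the lower bound, the 3 vertices {1, 3, 4} are pairwise adjacent, and any tree decomposition puts a clique entirely inside one bag — forcing width ≥ 2. Hence tw(G) = 2 exactly.

2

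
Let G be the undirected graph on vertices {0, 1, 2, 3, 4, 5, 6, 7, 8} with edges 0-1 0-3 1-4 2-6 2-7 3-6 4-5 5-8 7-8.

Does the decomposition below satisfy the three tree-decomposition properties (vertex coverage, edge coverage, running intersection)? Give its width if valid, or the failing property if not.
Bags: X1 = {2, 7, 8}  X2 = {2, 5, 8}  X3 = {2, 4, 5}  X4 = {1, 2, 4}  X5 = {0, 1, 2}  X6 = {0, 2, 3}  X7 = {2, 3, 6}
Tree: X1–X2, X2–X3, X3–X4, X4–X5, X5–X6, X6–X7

Checking the three conditions: (i) the bags cover all of {0, 1, 2, 3, 4, 5, 6, 7, 8}; (ii) for each edge, some bag contains both endpoints; (iii) the bags containing any fixed vertex form a subtree. All hold, so the decomposition is valid with width 3 − 1 = 2.

Yes; width 2.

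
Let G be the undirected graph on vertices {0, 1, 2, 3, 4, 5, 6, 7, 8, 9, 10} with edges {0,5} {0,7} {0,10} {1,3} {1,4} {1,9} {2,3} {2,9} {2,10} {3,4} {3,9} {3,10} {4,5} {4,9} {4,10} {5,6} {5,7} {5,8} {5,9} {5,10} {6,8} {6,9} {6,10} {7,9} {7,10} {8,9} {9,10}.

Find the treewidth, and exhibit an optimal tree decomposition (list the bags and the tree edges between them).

Each bag holds 4 vertices, so the decomposition has width 3, which upper-bounds the treewidth. For the lower bound, the 4 vertices {0, 5, 7, 10} are pairwise adjacent, and any tree decomposition puts a clique entirely inside one bag — forcing width ≥ 3. Hence tw(G) = 3 exactly.

Treewidth 3.
One optimal decomposition is:
Bags: B1 = {4, 5, 9, 10}  B2 = {5, 7, 9, 10}  B3 = {3, 4, 9, 10}  B4 = {1, 3, 4, 9}  B5 = {5, 6, 9, 10}  B6 = {0, 5, 7, 10}  B7 = {2, 3, 9, 10}  B8 = {5, 6, 8, 9}
Tree: B1–B2, B1–B3, B3–B4, B1–B5, B2–B6, B3–B7, B5–B8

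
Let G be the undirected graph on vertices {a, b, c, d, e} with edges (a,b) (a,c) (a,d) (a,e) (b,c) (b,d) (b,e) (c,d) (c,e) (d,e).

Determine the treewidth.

4

A width-4 tree decomposition is:
Bags: B1 = {a, b, c, d, e}
Tree: (single bag)
With just one bag of size 5, the width is 5 − 1 = 4, so tw(G) ≤ 4. On the other hand G contains the 5-clique {a, b, c, d, e}. A clique must lie in a single bag of any decomposition, so no decomposition can have width below 4. Therefore the treewidth is 4.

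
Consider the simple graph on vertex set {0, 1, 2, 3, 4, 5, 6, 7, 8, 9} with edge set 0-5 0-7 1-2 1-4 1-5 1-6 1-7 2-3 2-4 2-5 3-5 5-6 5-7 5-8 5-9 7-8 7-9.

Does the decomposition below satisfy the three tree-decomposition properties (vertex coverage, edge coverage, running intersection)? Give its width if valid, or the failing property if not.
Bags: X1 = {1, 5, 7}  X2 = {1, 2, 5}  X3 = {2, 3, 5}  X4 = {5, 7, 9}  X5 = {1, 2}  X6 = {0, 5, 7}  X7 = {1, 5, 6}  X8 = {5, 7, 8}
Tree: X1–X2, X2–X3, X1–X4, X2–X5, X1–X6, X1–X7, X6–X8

No — vertex 4 appears in no bag.

A tree decomposition must satisfy three properties: every vertex lies in some bag; for every edge, both endpoints lie together in some bag; and for every vertex, the bags containing it form a connected subtree. Here vertex 4 appears in no bag, so the decomposition is invalid.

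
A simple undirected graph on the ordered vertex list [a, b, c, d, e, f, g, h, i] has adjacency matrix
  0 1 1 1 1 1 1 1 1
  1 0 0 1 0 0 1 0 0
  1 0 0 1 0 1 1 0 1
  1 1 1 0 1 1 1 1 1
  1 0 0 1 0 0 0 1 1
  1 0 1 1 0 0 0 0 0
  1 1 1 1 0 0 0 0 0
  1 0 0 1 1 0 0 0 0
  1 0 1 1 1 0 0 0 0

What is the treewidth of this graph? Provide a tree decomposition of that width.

Treewidth 3.
One optimal decomposition is:
Bags: B1 = {a, c, d, i}  B2 = {a, c, d, g}  B3 = {a, b, d, g}  B4 = {a, d, e, i}  B5 = {a, d, e, h}  B6 = {a, c, d, f}
Tree: B1–B2, B2–B3, B1–B4, B4–B5, B1–B6

The largest bag has 4 vertices, giving width 3; this decomposition certifies tw(G) ≤ 3. Conversely, {a, d, e, h} is a clique of size 4, and the vertices of any clique must share a bag in every tree decomposition; so some bag has ≥ 4 vertices and tw(G) ≥ 3. Hence tw(G) = 3 exactly.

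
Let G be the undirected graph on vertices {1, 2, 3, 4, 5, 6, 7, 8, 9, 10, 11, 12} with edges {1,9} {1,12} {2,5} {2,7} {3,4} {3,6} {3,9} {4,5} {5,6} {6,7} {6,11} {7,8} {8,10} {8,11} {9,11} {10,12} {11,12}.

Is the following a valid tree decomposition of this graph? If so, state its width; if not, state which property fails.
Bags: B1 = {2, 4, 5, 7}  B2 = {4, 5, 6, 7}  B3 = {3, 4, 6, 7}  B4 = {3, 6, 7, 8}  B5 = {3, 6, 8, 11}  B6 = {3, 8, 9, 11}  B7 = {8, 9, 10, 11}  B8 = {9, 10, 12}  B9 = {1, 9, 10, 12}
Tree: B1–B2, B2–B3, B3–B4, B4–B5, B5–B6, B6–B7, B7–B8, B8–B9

A tree decomposition must satisfy three properties: every vertex lies in some bag; for every edge, both endpoints lie together in some bag; and for every vertex, the bags containing it form a connected subtree. Here edge (11,12) lies in no bag, so the decomposition is invalid.

No — edge (11,12) lies in no bag.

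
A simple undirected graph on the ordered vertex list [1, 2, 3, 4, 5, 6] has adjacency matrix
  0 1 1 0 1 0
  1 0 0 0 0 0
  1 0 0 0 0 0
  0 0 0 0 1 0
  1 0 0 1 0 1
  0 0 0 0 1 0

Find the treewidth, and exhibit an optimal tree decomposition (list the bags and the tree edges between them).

Treewidth 1.
Bags: B1 = {4, 5}  B2 = {1, 5}  B3 = {5, 6}  B4 = {1, 3}  B5 = {1, 2}
Tree: B1–B2, B1–B3, B2–B4, B4–B5

Each bag holds 2 vertices, so the decomposition has width 1, which upper-bounds the treewidth. Since G has at least one edge (e.g. 5–4), it is not an edgeless graph, so tw(G) ≥ 1. The upper and lower bounds meet at 1, so that is the treewidth.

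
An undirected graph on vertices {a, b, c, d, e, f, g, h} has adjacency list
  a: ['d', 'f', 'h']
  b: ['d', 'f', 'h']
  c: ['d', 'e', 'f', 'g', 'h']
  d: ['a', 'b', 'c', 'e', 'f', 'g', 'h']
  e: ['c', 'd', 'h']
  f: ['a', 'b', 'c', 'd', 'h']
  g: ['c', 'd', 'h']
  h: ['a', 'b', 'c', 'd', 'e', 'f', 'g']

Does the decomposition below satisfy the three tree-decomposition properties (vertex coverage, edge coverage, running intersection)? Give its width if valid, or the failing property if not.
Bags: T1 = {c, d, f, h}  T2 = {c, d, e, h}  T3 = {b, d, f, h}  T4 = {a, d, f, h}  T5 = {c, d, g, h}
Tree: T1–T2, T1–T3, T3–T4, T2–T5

Yes; width 3.

Vertex coverage: the bags together contain {a, b, c, d, e, f, g, h}, the full vertex set. Edge coverage: each edge of G has both endpoints in at least one bag. Running intersection: for every vertex, the bags containing it form a connected subtree. All three properties hold, so this is a valid tree decomposition of width max|bag| − 1 = 3, and hence tw(G) ≤ 3.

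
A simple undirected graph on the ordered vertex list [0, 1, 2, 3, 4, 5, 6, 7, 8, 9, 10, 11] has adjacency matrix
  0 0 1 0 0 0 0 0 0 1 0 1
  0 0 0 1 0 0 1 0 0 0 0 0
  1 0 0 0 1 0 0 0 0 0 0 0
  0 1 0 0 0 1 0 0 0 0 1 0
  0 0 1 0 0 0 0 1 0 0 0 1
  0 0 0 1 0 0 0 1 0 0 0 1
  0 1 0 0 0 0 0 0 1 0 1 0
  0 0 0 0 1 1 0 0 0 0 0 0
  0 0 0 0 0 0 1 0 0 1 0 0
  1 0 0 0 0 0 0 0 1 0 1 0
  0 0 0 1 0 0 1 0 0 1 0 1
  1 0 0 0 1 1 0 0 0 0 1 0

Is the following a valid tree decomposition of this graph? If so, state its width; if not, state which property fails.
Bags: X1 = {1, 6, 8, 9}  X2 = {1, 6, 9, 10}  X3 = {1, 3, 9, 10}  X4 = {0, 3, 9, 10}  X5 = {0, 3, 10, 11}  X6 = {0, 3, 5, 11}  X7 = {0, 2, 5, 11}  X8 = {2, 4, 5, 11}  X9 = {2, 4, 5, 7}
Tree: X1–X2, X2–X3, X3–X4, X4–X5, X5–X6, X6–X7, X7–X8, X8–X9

Yes; width 3.

Checking the three conditions: (i) the bags cover all of {0, 1, 2, 3, 4, 5, 6, 7, 8, 9, 10, 11}; (ii) for each edge, some bag contains both endpoints; (iii) the bags containing any fixed vertex form a subtree. All hold, so the decomposition is valid with width 4 − 1 = 3.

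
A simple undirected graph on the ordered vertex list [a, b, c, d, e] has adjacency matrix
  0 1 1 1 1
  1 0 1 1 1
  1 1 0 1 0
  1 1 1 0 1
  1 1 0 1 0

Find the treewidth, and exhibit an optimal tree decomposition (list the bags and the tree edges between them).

Treewidth 3.
One such decomposition:
Bags: B1 = {a, b, d, e}  B2 = {a, b, c, d}
Tree: B1–B2

The largest bag has 4 vertices, giving width 3; this decomposition certifies tw(G) ≤ 3. Conversely, {a, b, d, e} is a clique of size 4, and the vertices of any clique must share a bag in every tree decomposition; so some bag has ≥ 4 vertices and tw(G) ≥ 3. Combining the bounds, tw(G) = 3.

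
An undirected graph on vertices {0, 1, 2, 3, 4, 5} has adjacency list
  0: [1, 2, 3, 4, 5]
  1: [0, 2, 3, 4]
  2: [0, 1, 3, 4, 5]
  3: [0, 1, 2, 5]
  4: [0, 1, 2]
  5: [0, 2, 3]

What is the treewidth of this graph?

A width-3 tree decomposition is:
Bags: B1 = {0, 2, 3, 5}  B2 = {0, 1, 2, 3}  B3 = {0, 1, 2, 4}
Tree: B1–B2, B2–B3
Each bag holds 4 vertices, so the decomposition has width 3, which upper-bounds the treewidth. On the other hand G contains the 4-clique {0, 1, 2, 3}. A clique must lie in a single bag of any decomposition, so no decomposition can have width below 3. Therefore the treewidth is 3.

3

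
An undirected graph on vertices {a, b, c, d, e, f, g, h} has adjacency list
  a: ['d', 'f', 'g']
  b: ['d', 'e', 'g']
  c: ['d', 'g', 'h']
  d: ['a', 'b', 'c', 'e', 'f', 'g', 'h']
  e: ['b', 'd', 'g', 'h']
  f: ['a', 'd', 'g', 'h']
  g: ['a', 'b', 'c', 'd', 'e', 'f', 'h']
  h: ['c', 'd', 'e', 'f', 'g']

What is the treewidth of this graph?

3

A width-3 tree decomposition is:
Bags: B1 = {d, f, g, h}  B2 = {d, e, g, h}  B3 = {a, d, f, g}  B4 = {c, d, g, h}  B5 = {b, d, e, g}
Tree: B1–B2, B1–B3, B1–B4, B2–B5
Each bag holds 4 vertices, so the decomposition has width 3, which upper-bounds the treewidth. For the lower bound, the 4 vertices {d, e, g, h} are pairwise adjacent, and any tree decomposition puts a clique entirely inside one bag — forcing width ≥ 3. Therefore the treewidth is 3.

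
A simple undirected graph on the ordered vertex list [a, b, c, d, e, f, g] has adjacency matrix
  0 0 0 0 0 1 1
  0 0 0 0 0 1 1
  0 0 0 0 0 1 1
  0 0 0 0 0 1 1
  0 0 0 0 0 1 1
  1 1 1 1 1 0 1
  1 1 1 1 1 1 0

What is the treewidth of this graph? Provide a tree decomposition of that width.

The largest bag has 3 vertices, giving width 2; this decomposition certifies tw(G) ≤ 2. For the lower bound, the 3 vertices {d, f, g} are pairwise adjacent, and any tree decomposition puts a clique entirely inside one bag — forcing width ≥ 2. Hence tw(G) = 2 exactly.

Treewidth 2.
One optimal decomposition is:
Bags: B1 = {a, f, g}  B2 = {b, f, g}  B3 = {d, f, g}  B4 = {c, f, g}  B5 = {e, f, g}
Tree: B1–B2, B2–B3, B2–B4, B2–B5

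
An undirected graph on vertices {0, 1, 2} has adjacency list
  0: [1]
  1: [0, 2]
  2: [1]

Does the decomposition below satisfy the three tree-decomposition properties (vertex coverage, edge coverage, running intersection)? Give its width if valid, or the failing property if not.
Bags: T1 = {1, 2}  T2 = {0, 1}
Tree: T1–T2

Vertex coverage: the bags together contain {0, 1, 2}, the full vertex set. Edge coverage: each edge of G has both endpoints in at least one bag. Running intersection: for every vertex, the bags containing it form a connected subtree. All three properties hold, so this is a valid tree decomposition of width max|bag| − 1 = 1, and hence tw(G) ≤ 1.

Yes; width 1.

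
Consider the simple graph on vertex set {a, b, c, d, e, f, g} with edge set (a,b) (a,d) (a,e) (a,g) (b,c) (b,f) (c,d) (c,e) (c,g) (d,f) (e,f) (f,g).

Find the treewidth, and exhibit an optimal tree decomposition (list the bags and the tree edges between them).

Treewidth 3.
Bags: B1 = {a, c, e, f}  B2 = {a, b, c, f}  B3 = {a, c, f, g}  B4 = {a, c, d, f}
Tree: B1–B2, B2–B3, B3–B4

Every bag has size at most 4, so the width is 4 − 1 = 3 and tw(G) ≤ 3. For the lower bound: the 4 vertex sets {e,f}, {a,b}, {c}, {g} are disjoint, each induces a connected subgraph, and every pair is joined by at least one edge of G. Contracting each set to a single vertex therefore yields K_{4} as a minor, and since treewidth is minor-monotone, tw(G) ≥ tw(K_{4}) = 3. The upper and lower bounds meet at 3, so that is the treewidth.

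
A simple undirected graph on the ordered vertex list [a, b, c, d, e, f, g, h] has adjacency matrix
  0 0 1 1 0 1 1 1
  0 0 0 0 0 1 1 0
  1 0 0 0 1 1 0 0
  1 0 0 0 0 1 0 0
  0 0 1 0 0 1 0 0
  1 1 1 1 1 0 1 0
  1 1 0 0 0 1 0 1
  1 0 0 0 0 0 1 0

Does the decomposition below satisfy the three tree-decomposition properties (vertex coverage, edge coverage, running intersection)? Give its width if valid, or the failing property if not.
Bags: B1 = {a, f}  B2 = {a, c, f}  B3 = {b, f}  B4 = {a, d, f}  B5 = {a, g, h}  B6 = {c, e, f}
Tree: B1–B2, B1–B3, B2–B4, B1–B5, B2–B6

No — edge (g,f) lies in no bag.

A tree decomposition must satisfy three properties: every vertex lies in some bag; for every edge, both endpoints lie together in some bag; and for every vertex, the bags containing it form a connected subtree. Here edge (g,f) lies in no bag, so the decomposition is invalid.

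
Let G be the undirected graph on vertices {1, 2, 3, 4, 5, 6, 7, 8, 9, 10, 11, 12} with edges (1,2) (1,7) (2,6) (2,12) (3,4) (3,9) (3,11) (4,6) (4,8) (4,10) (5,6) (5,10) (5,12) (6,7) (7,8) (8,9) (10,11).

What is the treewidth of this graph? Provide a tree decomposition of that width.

Each bag holds 4 vertices, so the decomposition has width 3, which upper-bounds the treewidth. For the lower bound: the 4 vertex sets {3,9,11}, {8}, {4}, {5,6,7,10} are disjoint, each induces a connected subgraph, and every pair is joined by at least one edge of G. Contracting each set to a single vertex therefore yields K_{4} as a minor, and since treewidth is minor-monotone, tw(G) ≥ tw(K_{4}) = 3. Therefore the treewidth is 3.

Treewidth 3.
Bags: B1 = {3, 8, 9, 11}  B2 = {3, 4, 8, 11}  B3 = {4, 8, 10, 11}  B4 = {4, 7, 8, 10}  B5 = {4, 6, 7, 10}  B6 = {5, 6, 7, 10}  B7 = {1, 5, 6, 7}  B8 = {1, 2, 5, 6}  B9 = {1, 2, 5, 12}
Tree: B1–B2, B2–B3, B3–B4, B4–B5, B5–B6, B6–B7, B7–B8, B8–B9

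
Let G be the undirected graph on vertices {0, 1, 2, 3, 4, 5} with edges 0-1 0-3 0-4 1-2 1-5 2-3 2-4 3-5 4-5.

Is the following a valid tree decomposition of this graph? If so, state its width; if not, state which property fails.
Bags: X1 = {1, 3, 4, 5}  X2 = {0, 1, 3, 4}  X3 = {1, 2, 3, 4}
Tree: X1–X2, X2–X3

Yes; width 3.

Vertex coverage: the bags together contain {0, 1, 2, 3, 4, 5}, the full vertex set. Edge coverage: each edge of G has both endpoints in at least one bag. Running intersection: for every vertex, the bags containing it form a connected subtree. All three properties hold, so this is a valid tree decomposition of width max|bag| − 1 = 3, and hence tw(G) ≤ 3.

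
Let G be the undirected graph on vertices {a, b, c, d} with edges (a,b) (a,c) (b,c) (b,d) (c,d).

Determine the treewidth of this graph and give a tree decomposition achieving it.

Treewidth 2.
One such decomposition:
Bags: B1 = {b, c, d}  B2 = {a, b, c}
Tree: B1–B2

Each bag holds 3 vertices, so the decomposition has width 2, which upper-bounds the treewidth. For the lower bound, the 3 vertices {b, c, d} are pairwise adjacent, and any tree decomposition puts a clique entirely inside one bag — forcing width ≥ 2. The upper and lower bounds meet at 2, so that is the treewidth.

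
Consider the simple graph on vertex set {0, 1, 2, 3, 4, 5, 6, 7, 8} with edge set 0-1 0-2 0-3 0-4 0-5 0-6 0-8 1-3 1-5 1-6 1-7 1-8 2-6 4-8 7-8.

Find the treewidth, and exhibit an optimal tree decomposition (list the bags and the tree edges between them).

Each bag holds 3 vertices, so the decomposition has width 2, which upper-bounds the treewidth. Conversely, {0, 1, 8} is a clique of size 3, and the vertices of any clique must share a bag in every tree decomposition; so some bag has ≥ 3 vertices and tw(G) ≥ 2. The upper and lower bounds meet at 2, so that is the treewidth.

Treewidth 2.
One optimal decomposition is:
Bags: B1 = {0, 1, 8}  B2 = {0, 1, 6}  B3 = {1, 7, 8}  B4 = {0, 2, 6}  B5 = {0, 4, 8}  B6 = {0, 1, 5}  B7 = {0, 1, 3}
Tree: B1–B2, B1–B3, B2–B4, B1–B5, B2–B6, B2–B7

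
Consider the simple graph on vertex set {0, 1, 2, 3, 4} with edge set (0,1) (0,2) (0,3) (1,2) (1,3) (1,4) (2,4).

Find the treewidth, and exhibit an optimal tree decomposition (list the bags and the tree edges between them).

The largest bag has 3 vertices, giving width 2; this decomposition certifies tw(G) ≤ 2. On the other hand G contains the 3-clique {0, 1, 2}. A clique must lie in a single bag of any decomposition, so no decomposition can have width below 2. Hence tw(G) = 2 exactly.

Treewidth 2.
One such decomposition:
Bags: B1 = {0, 1, 2}  B2 = {1, 2, 4}  B3 = {0, 1, 3}
Tree: B1–B2, B1–B3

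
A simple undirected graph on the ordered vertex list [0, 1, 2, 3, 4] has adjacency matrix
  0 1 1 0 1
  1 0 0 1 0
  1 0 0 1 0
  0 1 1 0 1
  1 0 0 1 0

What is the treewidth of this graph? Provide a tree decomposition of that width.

Treewidth 2.
One optimal decomposition is:
Bags: B1 = {0, 2, 3}  B2 = {0, 1, 3}  B3 = {0, 3, 4}
Tree: B1–B2, B2–B3

Each bag holds 3 vertices, so the decomposition has width 2, which upper-bounds the treewidth. For the lower bound, G contains the cycle 3–2–0–1–3, so G is not a forest; only forests have treewidth ≤ 1, hence tw(G) ≥ 2. Hence tw(G) = 2 exactly.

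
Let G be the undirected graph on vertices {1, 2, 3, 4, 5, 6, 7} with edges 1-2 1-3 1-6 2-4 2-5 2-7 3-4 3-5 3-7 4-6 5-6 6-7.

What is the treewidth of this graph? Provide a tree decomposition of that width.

Treewidth 3.
One optimal decomposition is:
Bags: B1 = {1, 2, 3, 6}  B2 = {2, 3, 4, 6}  B3 = {2, 3, 6, 7}  B4 = {2, 3, 5, 6}
Tree: B1–B2, B2–B3, B3–B4

The largest bag has 4 vertices, giving width 3; this decomposition certifies tw(G) ≤ 3. For the lower bound: the 4 vertex sets {1,6}, {3,4}, {2}, {7} are disjoint, each induces a connected subgraph, and every pair is joined by at least one edge of G. Contracting each set to a single vertex therefore yields K_{4} as a minor, and since treewidth is minor-monotone, tw(G) ≥ tw(K_{4}) = 3. Hence tw(G) = 3 exactly.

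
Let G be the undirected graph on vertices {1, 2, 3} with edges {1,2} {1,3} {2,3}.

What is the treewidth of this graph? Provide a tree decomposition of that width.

Treewidth 2.
Bags: B1 = {1, 2, 3}
Tree: (single bag)

With just one bag of size 3, the width is 3 − 1 = 2, so tw(G) ≤ 2. Conversely, {1, 2, 3} is a clique of size 3, and the vertices of any clique must share a bag in every tree decomposition; so some bag has ≥ 3 vertices and tw(G) ≥ 2. The upper and lower bounds meet at 2, so that is the treewidth.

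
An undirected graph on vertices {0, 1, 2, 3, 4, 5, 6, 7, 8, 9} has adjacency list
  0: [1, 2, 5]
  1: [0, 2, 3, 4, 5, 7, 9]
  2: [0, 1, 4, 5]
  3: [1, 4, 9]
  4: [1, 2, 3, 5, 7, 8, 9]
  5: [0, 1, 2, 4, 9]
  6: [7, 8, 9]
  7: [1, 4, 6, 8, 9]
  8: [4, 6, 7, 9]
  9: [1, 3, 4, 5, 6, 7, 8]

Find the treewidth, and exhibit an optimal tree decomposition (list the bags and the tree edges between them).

Each bag holds 4 vertices, so the decomposition has width 3, which upper-bounds the treewidth. On the other hand G contains the 4-clique {4, 7, 8, 9}. A clique must lie in a single bag of any decomposition, so no decomposition can have width below 3. Therefore the treewidth is 3.

Treewidth 3.
One optimal decomposition is:
Bags: B1 = {1, 4, 5, 9}  B2 = {1, 4, 7, 9}  B3 = {1, 2, 4, 5}  B4 = {4, 7, 8, 9}  B5 = {1, 3, 4, 9}  B6 = {0, 1, 2, 5}  B7 = {6, 7, 8, 9}
Tree: B1–B2, B1–B3, B2–B4, B1–B5, B3–B6, B4–B7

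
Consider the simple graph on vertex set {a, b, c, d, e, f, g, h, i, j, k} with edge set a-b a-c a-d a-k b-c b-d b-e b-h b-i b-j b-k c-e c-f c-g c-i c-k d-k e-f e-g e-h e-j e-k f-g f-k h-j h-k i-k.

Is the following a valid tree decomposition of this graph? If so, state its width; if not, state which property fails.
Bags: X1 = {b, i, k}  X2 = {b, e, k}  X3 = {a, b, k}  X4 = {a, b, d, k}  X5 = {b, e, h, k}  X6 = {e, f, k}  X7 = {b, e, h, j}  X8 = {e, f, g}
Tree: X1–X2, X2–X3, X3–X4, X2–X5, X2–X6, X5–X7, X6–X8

No — vertex c appears in no bag.

A tree decomposition must satisfy three properties: every vertex lies in some bag; for every edge, both endpoints lie together in some bag; and for every vertex, the bags containing it form a connected subtree. Here vertex c appears in no bag, so the decomposition is invalid.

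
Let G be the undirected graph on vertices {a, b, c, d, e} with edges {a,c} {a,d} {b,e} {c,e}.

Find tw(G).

A width-1 tree decomposition is:
Bags: B1 = {b, e}  B2 = {c, e}  B3 = {a, c}  B4 = {a, d}
Tree: B1–B2, B2–B3, B3–B4
The largest bag has 2 vertices, giving width 1; this decomposition certifies tw(G) ≤ 1. G has an edge, so its treewidth is at least 1. The upper and lower bounds meet at 1, so that is the treewidth.

1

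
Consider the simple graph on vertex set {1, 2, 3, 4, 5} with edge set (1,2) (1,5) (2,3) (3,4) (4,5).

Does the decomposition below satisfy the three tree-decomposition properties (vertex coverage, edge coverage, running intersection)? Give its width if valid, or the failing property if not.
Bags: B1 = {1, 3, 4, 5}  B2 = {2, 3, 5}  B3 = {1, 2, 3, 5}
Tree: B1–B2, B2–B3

No — bags containing vertex 1 are not connected in the tree.

A tree decomposition must satisfy three properties: every vertex lies in some bag; for every edge, both endpoints lie together in some bag; and for every vertex, the bags containing it form a connected subtree. Here bags containing vertex 1 are not connected in the tree, so the decomposition is invalid.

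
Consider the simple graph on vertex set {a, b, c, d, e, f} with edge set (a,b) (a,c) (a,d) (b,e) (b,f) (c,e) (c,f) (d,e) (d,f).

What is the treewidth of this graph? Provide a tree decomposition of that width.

Treewidth 3.
Bags: B1 = {a, d, e, f}  B2 = {a, c, e, f}  B3 = {a, b, e, f}
Tree: B1–B2, B2–B3

The largest bag has 4 vertices, giving width 3; this decomposition certifies tw(G) ≤ 3. For the lower bound: the 4 vertex sets {d,e}, {a,c}, {f}, {b} are disjoint, each induces a connected subgraph, and every pair is joined by at least one edge of G. Contracting each set to a single vertex therefore yields K_{4} as a minor, and since treewidth is minor-monotone, tw(G) ≥ tw(K_{4}) = 3. Hence tw(G) = 3 exactly.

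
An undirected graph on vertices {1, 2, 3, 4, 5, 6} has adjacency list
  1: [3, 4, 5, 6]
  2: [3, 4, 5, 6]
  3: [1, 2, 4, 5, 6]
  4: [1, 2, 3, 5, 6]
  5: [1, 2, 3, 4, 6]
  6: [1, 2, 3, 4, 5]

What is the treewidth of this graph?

4

A width-4 tree decomposition is:
Bags: B1 = {1, 3, 4, 5, 6}  B2 = {2, 3, 4, 5, 6}
Tree: B1–B2
Each bag holds 5 vertices, so the decomposition has width 4, which upper-bounds the treewidth. On the other hand G contains the 5-clique {1, 3, 4, 5, 6}. A clique must lie in a single bag of any decomposition, so no decomposition can have width below 4. Therefore the treewidth is 4.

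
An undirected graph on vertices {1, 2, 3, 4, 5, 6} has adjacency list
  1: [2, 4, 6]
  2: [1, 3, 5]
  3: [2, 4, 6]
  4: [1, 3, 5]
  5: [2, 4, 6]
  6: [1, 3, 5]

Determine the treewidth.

A width-3 tree decomposition is:
Bags: B1 = {1, 3, 5, 6}  B2 = {1, 2, 3, 5}  B3 = {1, 3, 4, 5}
Tree: B1–B2, B2–B3
Each bag holds 4 vertices, so the decomposition has width 3, which upper-bounds the treewidth. For the lower bound: the 4 vertex sets {3,6}, {1,2}, {5}, {4} are disjoint, each induces a connected subgraph, and every pair is joined by at least one edge of G. Contracting each set to a single vertex therefore yields K_{4} as a minor, and since treewidth is minor-monotone, tw(G) ≥ tw(K_{4}) = 3. Therefore the treewidth is 3.

3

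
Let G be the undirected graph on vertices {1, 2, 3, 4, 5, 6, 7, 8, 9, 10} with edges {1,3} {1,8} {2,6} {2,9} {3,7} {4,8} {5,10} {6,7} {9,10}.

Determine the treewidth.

1

A width-1 tree decomposition is:
Bags: B1 = {4, 8}  B2 = {1, 8}  B3 = {1, 3}  B4 = {3, 7}  B5 = {6, 7}  B6 = {2, 6}  B7 = {2, 9}  B8 = {9, 10}  B9 = {5, 10}
Tree: B1–B2, B2–B3, B3–B4, B4–B5, B5–B6, B6–B7, B7–B8, B8–B9
The largest bag has 2 vertices, giving width 1; this decomposition certifies tw(G) ≤ 1. Since G has at least one edge (e.g. 4–8), it is not an edgeless graph, so tw(G) ≥ 1. Therefore the treewidth is 1.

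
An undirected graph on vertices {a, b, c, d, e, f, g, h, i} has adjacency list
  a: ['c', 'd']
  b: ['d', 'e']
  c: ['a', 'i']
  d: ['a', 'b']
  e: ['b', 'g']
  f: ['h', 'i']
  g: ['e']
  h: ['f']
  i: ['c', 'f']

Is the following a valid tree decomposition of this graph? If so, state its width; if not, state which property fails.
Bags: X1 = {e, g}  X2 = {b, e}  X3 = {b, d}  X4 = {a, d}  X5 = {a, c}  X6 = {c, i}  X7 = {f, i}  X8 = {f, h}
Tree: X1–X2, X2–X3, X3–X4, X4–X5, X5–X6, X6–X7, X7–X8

Checking the three conditions: (i) the bags cover all of {a, b, c, d, e, f, g, h, i}; (ii) for each edge, some bag contains both endpoints; (iii) the bags containing any fixed vertex form a subtree. All hold, so the decomposition is valid with width 2 − 1 = 1.

Yes; width 1.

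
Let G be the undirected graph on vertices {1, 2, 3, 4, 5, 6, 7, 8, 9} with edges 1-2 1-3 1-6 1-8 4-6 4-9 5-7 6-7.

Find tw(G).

1

A width-1 tree decomposition is:
Bags: B1 = {4, 6}  B2 = {6, 7}  B3 = {1, 6}  B4 = {5, 7}  B5 = {1, 8}  B6 = {1, 2}  B7 = {4, 9}  B8 = {1, 3}
Tree: B1–B2, B2–B3, B2–B4, B3–B5, B5–B6, B1–B7, B3–B8
Every bag has size at most 2, so the width is 2 − 1 = 1 and tw(G) ≤ 1. Any graph with an edge has treewidth ≥ 1, and G has the edge 6–4. Combining the bounds, tw(G) = 1.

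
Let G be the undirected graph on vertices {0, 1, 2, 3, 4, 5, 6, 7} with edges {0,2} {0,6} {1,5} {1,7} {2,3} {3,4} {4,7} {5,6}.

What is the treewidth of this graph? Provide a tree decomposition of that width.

Every bag has size at most 3, so the width is 3 − 1 = 2 and tw(G) ≤ 2. The edges 6–0–2–3–4–7–1–5–6 form a cycle, so G is not a tree and its treewidth is at least 2. Combining the bounds, tw(G) = 2.

Treewidth 2.
One such decomposition:
Bags: B1 = {0, 2, 6}  B2 = {2, 3, 6}  B3 = {3, 4, 6}  B4 = {4, 6, 7}  B5 = {1, 6, 7}  B6 = {1, 5, 6}
Tree: B1–B2, B2–B3, B3–B4, B4–B5, B5–B6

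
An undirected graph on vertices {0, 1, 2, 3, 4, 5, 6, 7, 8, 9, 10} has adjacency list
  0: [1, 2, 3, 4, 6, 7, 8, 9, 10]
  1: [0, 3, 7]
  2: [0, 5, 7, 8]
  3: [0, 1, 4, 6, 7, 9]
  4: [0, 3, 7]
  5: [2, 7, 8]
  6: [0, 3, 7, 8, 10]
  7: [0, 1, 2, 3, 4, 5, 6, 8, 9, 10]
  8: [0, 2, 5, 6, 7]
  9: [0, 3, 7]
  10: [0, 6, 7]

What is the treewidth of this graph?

A width-3 tree decomposition is:
Bags: B1 = {0, 6, 7, 8}  B2 = {0, 3, 6, 7}  B3 = {0, 3, 7, 9}  B4 = {0, 3, 4, 7}  B5 = {0, 6, 7, 10}  B6 = {0, 1, 3, 7}  B7 = {0, 2, 7, 8}  B8 = {2, 5, 7, 8}
Tree: B1–B2, B2–B3, B2–B4, B2–B5, B3–B6, B1–B7, B7–B8
The largest bag has 4 vertices, giving width 3; this decomposition certifies tw(G) ≤ 3. For the lower bound, the 4 vertices {0, 2, 7, 8} are pairwise adjacent, and any tree decomposition puts a clique entirely inside one bag — forcing width ≥ 3. The upper and lower bounds meet at 3, so that is the treewidth.

3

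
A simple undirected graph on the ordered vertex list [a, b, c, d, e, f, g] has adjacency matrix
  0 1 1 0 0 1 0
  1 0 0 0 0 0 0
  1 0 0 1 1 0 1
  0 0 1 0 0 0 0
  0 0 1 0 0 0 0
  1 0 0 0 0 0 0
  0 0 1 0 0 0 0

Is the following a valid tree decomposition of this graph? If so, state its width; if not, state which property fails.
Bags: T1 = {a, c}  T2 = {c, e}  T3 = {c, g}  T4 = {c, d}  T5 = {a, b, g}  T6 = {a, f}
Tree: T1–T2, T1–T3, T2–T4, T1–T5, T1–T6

No — bags containing vertex g are not connected in the tree.

A tree decomposition must satisfy three properties: every vertex lies in some bag; for every edge, both endpoints lie together in some bag; and for every vertex, the bags containing it form a connected subtree. Here bags containing vertex g are not connected in the tree, so the decomposition is invalid.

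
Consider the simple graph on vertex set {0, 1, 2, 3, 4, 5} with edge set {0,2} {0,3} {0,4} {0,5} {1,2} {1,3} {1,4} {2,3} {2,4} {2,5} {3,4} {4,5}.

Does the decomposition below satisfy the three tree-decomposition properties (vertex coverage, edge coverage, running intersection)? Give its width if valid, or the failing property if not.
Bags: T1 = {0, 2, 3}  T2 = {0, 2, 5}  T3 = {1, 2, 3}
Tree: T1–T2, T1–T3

A tree decomposition must satisfy three properties: every vertex lies in some bag; for every edge, both endpoints lie together in some bag; and for every vertex, the bags containing it form a connected subtree. Here vertex 4 appears in no bag, so the decomposition is invalid.

No — vertex 4 appears in no bag.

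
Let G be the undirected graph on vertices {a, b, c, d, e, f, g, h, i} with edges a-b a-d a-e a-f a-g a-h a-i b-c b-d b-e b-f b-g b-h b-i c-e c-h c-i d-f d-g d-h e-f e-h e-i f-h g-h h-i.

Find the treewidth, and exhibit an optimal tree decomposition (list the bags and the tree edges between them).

Treewidth 4.
One such decomposition:
Bags: B1 = {a, b, e, f, h}  B2 = {a, b, e, h, i}  B3 = {b, c, e, h, i}  B4 = {a, b, d, f, h}  B5 = {a, b, d, g, h}
Tree: B1–B2, B2–B3, B1–B4, B4–B5

Every bag has size at most 5, so the width is 5 − 1 = 4 and tw(G) ≤ 4. Conversely, {b, c, e, h, i} is a clique of size 5, and the vertices of any clique must share a bag in every tree decomposition; so some bag has ≥ 5 vertices and tw(G) ≥ 4. Combining the bounds, tw(G) = 4.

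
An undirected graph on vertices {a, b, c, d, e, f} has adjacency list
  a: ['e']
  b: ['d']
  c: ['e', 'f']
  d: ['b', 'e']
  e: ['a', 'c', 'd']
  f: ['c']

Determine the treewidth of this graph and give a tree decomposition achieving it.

Treewidth 1.
One such decomposition:
Bags: B1 = {d, e}  B2 = {c, e}  B3 = {a, e}  B4 = {c, f}  B5 = {b, d}
Tree: B1–B2, B1–B3, B2–B4, B1–B5

Each bag holds 2 vertices, so the decomposition has width 1, which upper-bounds the treewidth. Since G has at least one edge (e.g. d–e), it is not an edgeless graph, so tw(G) ≥ 1. Hence tw(G) = 1 exactly.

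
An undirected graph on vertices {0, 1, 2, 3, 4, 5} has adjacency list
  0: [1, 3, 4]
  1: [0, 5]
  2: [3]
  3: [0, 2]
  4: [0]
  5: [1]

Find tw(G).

1

A width-1 tree decomposition is:
Bags: B1 = {0, 3}  B2 = {0, 4}  B3 = {2, 3}  B4 = {0, 1}  B5 = {1, 5}
Tree: B1–B2, B1–B3, B2–B4, B4–B5
Every bag has size at most 2, so the width is 2 − 1 = 1 and tw(G) ≤ 1. Since G has at least one edge (e.g. 0–3), it is not an edgeless graph, so tw(G) ≥ 1. Hence tw(G) = 1 exactly.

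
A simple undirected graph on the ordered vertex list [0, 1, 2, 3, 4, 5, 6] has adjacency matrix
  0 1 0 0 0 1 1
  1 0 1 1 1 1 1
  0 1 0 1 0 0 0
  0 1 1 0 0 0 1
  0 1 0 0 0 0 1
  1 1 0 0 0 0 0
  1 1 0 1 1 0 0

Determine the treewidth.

2

A width-2 tree decomposition is:
Bags: B1 = {1, 4, 6}  B2 = {0, 1, 6}  B3 = {1, 3, 6}  B4 = {0, 1, 5}  B5 = {1, 2, 3}
Tree: B1–B2, B2–B3, B2–B4, B3–B5
Each bag holds 3 vertices, so the decomposition has width 2, which upper-bounds the treewidth. On the other hand G contains the 3-clique {1, 2, 3}. A clique must lie in a single bag of any decomposition, so no decomposition can have width below 2. Hence tw(G) = 2 exactly.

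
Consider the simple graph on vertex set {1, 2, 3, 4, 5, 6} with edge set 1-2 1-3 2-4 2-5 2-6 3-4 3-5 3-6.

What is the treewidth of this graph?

2

A width-2 tree decomposition is:
Bags: B1 = {2, 3, 5}  B2 = {1, 2, 3}  B3 = {2, 3, 4}  B4 = {2, 3, 6}
Tree: B1–B2, B2–B3, B3–B4
The largest bag has 3 vertices, giving width 2; this decomposition certifies tw(G) ≤ 2. The edges 2–5–3–1–2 form a cycle, so G is not a tree and its treewidth is at least 2. Therefore the treewidth is 2.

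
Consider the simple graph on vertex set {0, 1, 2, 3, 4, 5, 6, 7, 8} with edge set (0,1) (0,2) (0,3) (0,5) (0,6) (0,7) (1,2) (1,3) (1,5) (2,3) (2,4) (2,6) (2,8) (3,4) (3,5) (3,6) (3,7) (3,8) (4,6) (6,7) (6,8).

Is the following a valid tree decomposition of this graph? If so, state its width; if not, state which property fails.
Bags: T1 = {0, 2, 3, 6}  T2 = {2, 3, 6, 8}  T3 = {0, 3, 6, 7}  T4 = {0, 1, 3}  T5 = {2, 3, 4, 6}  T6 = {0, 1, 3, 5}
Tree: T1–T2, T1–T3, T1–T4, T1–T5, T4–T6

A tree decomposition must satisfy three properties: every vertex lies in some bag; for every edge, both endpoints lie together in some bag; and for every vertex, the bags containing it form a connected subtree. Here edge (2,1) lies in no bag, so the decomposition is invalid.

No — edge (2,1) lies in no bag.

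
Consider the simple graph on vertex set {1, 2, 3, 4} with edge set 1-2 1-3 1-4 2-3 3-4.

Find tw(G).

A width-2 tree decomposition is:
Bags: B1 = {1, 2, 3}  B2 = {1, 3, 4}
Tree: B1–B2
The largest bag has 3 vertices, giving width 2; this decomposition certifies tw(G) ≤ 2. Conversely, {1, 2, 3} is a clique of size 3, and the vertices of any clique must share a bag in every tree decomposition; so some bag has ≥ 3 vertices and tw(G) ≥ 2. Therefore the treewidth is 2.

2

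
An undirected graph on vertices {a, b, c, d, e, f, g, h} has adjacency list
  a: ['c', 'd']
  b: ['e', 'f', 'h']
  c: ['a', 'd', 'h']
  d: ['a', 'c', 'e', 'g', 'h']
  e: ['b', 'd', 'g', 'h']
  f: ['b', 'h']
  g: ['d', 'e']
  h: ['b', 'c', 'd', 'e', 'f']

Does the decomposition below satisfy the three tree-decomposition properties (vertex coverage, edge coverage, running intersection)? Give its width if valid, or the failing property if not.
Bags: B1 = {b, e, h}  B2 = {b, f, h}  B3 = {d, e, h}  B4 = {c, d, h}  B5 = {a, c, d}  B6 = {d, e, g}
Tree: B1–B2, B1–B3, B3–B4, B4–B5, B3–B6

Yes; width 2.

Every vertex of G appears in some bag (union = {a, b, c, d, e, f, g, h}); every edge is covered by a bag; and for each vertex v the set of bags containing v is connected in the bag tree. The decomposition is therefore valid. The largest bag has 3 vertices, so the width is 2.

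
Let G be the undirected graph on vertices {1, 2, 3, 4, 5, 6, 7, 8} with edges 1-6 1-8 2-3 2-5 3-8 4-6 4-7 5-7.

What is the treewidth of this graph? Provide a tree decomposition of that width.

The largest bag has 3 vertices, giving width 2; this decomposition certifies tw(G) ≤ 2. Since 3–2–5–7–4–6–1–8–3 is a cycle in G, G is not acyclic. Forests are exactly the graphs of treewidth ≤ 1, so tw(G) ≥ 2. Hence tw(G) = 2 exactly.

Treewidth 2.
One such decomposition:
Bags: B1 = {2, 3, 5}  B2 = {3, 5, 7}  B3 = {3, 4, 7}  B4 = {3, 4, 6}  B5 = {1, 3, 6}  B6 = {1, 3, 8}
Tree: B1–B2, B2–B3, B3–B4, B4–B5, B5–B6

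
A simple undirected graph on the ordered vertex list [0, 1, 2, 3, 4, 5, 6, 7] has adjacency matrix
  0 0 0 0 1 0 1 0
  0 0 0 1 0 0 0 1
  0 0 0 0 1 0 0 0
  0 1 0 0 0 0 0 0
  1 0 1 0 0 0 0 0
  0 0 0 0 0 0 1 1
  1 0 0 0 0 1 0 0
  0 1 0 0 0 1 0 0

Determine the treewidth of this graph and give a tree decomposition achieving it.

Each bag holds 2 vertices, so the decomposition has width 1, which upper-bounds the treewidth. G has an edge, so its treewidth is at least 1. Therefore the treewidth is 1.

Treewidth 1.
One such decomposition:
Bags: B1 = {1, 3}  B2 = {1, 7}  B3 = {5, 7}  B4 = {5, 6}  B5 = {0, 6}  B6 = {0, 4}  B7 = {2, 4}
Tree: B1–B2, B2–B3, B3–B4, B4–B5, B5–B6, B6–B7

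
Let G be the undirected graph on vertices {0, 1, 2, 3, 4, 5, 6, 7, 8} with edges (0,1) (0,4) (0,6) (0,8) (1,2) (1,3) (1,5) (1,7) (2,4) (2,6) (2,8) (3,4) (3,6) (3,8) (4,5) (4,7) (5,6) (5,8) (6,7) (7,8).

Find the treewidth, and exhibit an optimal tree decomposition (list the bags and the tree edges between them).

Treewidth 4.
One optimal decomposition is:
Bags: B1 = {1, 4, 6, 7, 8}  B2 = {0, 1, 4, 6, 8}  B3 = {1, 2, 4, 6, 8}  B4 = {1, 4, 5, 6, 8}  B5 = {1, 3, 4, 6, 8}
Tree: B1–B2, B2–B3, B3–B4, B4–B5

Every bag has size at most 5, so the width is 5 − 1 = 4 and tw(G) ≤ 4. For the lower bound: the 5 vertex sets {7,8}, {0,6}, {2,4}, {1}, {5} are disjoint, each induces a connected subgraph, and every pair is joined by at least one edge of G. Contracting each set to a single vertex therefore yields K_{5} as a minor, and since treewidth is minor-monotone, tw(G) ≥ tw(K_{5}) = 4. Hence tw(G) = 4 exactly.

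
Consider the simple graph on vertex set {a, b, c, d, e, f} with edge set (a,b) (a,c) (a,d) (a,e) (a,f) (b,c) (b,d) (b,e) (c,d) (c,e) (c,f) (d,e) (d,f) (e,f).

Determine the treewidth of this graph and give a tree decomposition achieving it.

Treewidth 4.
One optimal decomposition is:
Bags: B1 = {a, b, c, d, e}  B2 = {a, c, d, e, f}
Tree: B1–B2

Every bag has size at most 5, so the width is 5 − 1 = 4 and tw(G) ≤ 4. For the lower bound, the 5 vertices {a, c, d, e, f} are pairwise adjacent, and any tree decomposition puts a clique entirely inside one bag — forcing width ≥ 4. The upper and lower bounds meet at 4, so that is the treewidth.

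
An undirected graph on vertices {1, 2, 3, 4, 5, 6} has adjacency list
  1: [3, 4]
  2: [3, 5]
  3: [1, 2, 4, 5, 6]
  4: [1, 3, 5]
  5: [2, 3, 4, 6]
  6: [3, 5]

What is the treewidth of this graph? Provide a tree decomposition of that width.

Each bag holds 3 vertices, so the decomposition has width 2, which upper-bounds the treewidth. Conversely, {1, 3, 4} is a clique of size 3, and the vertices of any clique must share a bag in every tree decomposition; so some bag has ≥ 3 vertices and tw(G) ≥ 2. Hence tw(G) = 2 exactly.

Treewidth 2.
One such decomposition:
Bags: B1 = {3, 4, 5}  B2 = {2, 3, 5}  B3 = {3, 5, 6}  B4 = {1, 3, 4}
Tree: B1–B2, B1–B3, B1–B4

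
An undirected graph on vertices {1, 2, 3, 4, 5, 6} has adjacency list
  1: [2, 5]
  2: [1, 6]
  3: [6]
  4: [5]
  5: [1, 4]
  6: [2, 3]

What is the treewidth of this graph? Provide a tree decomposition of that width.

Treewidth 1.
One optimal decomposition is:
Bags: B1 = {3, 6}  B2 = {2, 6}  B3 = {1, 2}  B4 = {1, 5}  B5 = {4, 5}
Tree: B1–B2, B2–B3, B3–B4, B4–B5

Every bag has size at most 2, so the width is 2 − 1 = 1 and tw(G) ≤ 1. Since G has at least one edge (e.g. 3–6), it is not an edgeless graph, so tw(G) ≥ 1. Hence tw(G) = 1 exactly.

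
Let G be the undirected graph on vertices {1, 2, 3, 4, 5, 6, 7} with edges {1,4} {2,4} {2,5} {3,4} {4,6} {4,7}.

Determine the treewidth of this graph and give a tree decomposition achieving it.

Every bag has size at most 2, so the width is 2 − 1 = 1 and tw(G) ≤ 1. G has an edge, so its treewidth is at least 1. Therefore the treewidth is 1.

Treewidth 1.
Bags: B1 = {3, 4}  B2 = {4, 7}  B3 = {4, 6}  B4 = {1, 4}  B5 = {2, 4}  B6 = {2, 5}
Tree: B1–B2, B2–B3, B3–B4, B4–B5, B5–B6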